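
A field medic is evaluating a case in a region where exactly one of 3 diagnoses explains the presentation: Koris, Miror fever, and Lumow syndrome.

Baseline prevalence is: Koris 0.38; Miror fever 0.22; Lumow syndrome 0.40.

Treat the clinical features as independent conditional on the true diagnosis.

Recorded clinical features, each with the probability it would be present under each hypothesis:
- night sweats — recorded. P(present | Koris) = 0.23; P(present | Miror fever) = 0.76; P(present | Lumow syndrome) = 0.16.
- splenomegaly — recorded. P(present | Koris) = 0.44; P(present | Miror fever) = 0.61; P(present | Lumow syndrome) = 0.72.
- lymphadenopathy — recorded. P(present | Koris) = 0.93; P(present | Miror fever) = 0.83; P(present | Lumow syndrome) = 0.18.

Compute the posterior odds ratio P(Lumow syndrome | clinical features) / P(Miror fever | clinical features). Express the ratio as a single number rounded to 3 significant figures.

0.0980

Unnormalized posterior weight (prior times the clinical feature likelihoods) for each of the two hypotheses:
  Lumow syndrome: 0.40 × 0.16 × 0.72 × 0.18 = 0.0082944
  Miror fever: 0.22 × 0.76 × 0.61 × 0.83 = 0.084653
Posterior odds = 0.0082944 / 0.084653 ≈ 0.0980.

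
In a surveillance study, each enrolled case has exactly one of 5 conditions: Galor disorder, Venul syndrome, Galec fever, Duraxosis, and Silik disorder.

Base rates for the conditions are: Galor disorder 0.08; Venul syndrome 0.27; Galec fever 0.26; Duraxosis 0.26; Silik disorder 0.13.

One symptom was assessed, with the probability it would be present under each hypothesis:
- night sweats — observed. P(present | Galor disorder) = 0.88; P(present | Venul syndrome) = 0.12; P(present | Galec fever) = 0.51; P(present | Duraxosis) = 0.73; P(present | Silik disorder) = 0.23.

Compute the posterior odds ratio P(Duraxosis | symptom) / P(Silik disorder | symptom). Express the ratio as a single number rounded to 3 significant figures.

Posterior odds equal prior odds times the likelihood ratio; only the two competing hypotheses matter.
  Duraxosis: 0.26 × 0.73 = 0.1898
  Silik disorder: 0.13 × 0.23 = 0.0299
Posterior odds = 0.1898 / 0.0299 ≈ 6.35.

6.35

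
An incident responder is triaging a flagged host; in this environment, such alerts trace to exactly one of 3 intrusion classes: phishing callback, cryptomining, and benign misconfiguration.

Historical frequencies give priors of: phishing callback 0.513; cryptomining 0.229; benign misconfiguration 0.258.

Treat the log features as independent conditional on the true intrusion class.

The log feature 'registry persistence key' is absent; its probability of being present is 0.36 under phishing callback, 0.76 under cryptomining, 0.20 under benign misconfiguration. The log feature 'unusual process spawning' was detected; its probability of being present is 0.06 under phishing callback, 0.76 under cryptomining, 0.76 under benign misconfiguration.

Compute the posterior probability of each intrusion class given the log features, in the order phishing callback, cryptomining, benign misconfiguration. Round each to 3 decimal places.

For each hypothesis, the unnormalized posterior weight is prior × product of the log feature likelihoods (using 1 − P(present | H) for each absent log feature):
  phishing callback: 0.513 × (1 − 0.36) × 0.06 = 0.019699
  cryptomining: 0.229 × (1 − 0.76) × 0.76 = 0.04177
  benign misconfiguration: 0.258 × (1 − 0.20) × 0.76 = 0.15686
The unnormalized weights sum to 0.21833.
P(phishing callback | evidence) = 0.019699 / 0.21833 ≈ 0.090
P(cryptomining | evidence) = 0.04177 / 0.21833 ≈ 0.191
P(benign misconfiguration | evidence) = 0.15686 / 0.21833 ≈ 0.718

0.090, 0.191, 0.718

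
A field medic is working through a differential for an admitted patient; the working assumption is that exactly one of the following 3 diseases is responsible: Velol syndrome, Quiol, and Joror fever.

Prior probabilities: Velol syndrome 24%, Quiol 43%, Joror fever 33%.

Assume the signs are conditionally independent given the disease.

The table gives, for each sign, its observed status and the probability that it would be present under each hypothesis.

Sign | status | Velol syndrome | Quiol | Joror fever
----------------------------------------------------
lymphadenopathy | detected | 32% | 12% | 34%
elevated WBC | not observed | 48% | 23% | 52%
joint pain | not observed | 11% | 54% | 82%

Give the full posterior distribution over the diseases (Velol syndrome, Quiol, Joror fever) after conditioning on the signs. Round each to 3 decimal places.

0.560, 0.288, 0.153

For each hypothesis, the unnormalized posterior weight is prior × product of the sign likelihoods (using 1 − P(present | H) for each absent sign):
  Velol syndrome: 0.24 × 0.32 × (1 − 0.48) × (1 − 0.11) = 0.035543
  Quiol: 0.43 × 0.12 × (1 − 0.23) × (1 − 0.54) = 0.018277
  Joror fever: 0.33 × 0.34 × (1 − 0.52) × (1 − 0.82) = 0.0096941
The unnormalized weights sum to 0.063514.
P(Velol syndrome | evidence) = 0.035543 / 0.063514 ≈ 0.560
P(Quiol | evidence) = 0.018277 / 0.063514 ≈ 0.288
P(Joror fever | evidence) = 0.0096941 / 0.063514 ≈ 0.153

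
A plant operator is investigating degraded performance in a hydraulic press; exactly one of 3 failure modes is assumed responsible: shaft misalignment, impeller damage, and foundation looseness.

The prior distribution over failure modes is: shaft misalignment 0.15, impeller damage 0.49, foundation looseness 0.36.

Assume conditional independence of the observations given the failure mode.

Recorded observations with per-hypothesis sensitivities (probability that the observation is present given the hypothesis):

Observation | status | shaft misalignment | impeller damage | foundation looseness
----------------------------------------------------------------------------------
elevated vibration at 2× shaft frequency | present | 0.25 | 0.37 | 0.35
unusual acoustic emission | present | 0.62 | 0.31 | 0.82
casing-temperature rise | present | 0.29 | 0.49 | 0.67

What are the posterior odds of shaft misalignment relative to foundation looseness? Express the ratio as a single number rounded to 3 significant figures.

0.0974

The normalizing constant cancels in an odds ratio, so compute prior × likelihood for the two hypotheses only:
  shaft misalignment: 0.15 × 0.25 × 0.62 × 0.29 = 0.0067425
  foundation looseness: 0.36 × 0.35 × 0.82 × 0.67 = 0.069224
Odds(shaft misalignment : foundation looseness) = 0.0067425 / 0.069224 ≈ 0.0974.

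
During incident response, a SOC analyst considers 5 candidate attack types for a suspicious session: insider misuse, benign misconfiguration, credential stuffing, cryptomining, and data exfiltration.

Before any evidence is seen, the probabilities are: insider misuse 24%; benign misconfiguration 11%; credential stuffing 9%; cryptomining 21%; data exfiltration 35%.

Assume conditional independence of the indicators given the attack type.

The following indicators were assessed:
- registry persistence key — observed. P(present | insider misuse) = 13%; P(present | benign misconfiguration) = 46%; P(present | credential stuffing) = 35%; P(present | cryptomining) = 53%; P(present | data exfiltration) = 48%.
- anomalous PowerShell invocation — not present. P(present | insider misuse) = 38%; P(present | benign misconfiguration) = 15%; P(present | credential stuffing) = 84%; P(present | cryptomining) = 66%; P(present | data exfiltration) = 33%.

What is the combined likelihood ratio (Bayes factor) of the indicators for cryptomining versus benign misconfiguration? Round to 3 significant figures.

0.461

Joint likelihood of the indicator pattern under each hypothesis (using 1 − P(present | H) for each absent indicator):
  cryptomining: 0.53 × (1 − 0.66) = 0.1802
  benign misconfiguration: 0.46 × (1 − 0.15) = 0.391
Bayes factor = 0.1802 / 0.391 ≈ 0.461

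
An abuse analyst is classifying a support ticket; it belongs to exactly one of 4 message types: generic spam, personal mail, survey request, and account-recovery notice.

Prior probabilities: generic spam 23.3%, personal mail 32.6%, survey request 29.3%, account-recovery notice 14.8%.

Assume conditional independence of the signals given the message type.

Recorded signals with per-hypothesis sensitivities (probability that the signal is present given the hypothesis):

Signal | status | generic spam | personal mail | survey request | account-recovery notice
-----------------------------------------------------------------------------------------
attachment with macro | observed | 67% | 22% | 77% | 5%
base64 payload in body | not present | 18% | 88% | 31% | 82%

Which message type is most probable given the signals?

Multiply each prior by the joint likelihood of the signal pattern (using 1 − P(present | H) for each absent signal):
  generic spam: 0.233 × 0.67 × (1 − 0.18) = 0.12801
  personal mail: 0.326 × 0.22 × (1 − 0.88) = 0.0086064
  survey request: 0.293 × 0.77 × (1 − 0.31) = 0.15567
  account-recovery notice: 0.148 × 0.05 × (1 − 0.82) = 0.001332
Marginal likelihood of the evidence = 0.29362.
P(generic spam | evidence) ≈ 0.12801 / 0.29362 ≈ 0.436
P(personal mail | evidence) ≈ 0.0086064 / 0.29362 ≈ 0.029
P(survey request | evidence) ≈ 0.15567 / 0.29362 ≈ 0.530
P(account-recovery notice | evidence) ≈ 0.001332 / 0.29362 ≈ 0.005
The largest is 0.530, so survey request is most probable.

survey request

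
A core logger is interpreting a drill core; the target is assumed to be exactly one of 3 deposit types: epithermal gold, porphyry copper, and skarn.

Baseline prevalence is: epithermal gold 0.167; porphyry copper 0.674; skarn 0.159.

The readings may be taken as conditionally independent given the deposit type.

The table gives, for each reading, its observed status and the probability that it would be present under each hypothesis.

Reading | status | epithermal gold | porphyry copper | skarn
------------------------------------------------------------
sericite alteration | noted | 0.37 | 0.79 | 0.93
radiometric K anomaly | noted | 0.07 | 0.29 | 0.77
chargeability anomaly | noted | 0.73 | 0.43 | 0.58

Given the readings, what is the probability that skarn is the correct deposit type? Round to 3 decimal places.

0.487

Multiply each prior by the joint likelihood of the reading pattern:
  epithermal gold: 0.167 × 0.37 × 0.07 × 0.73 = 0.0031575
  porphyry copper: 0.674 × 0.79 × 0.29 × 0.43 = 0.066398
  skarn: 0.159 × 0.93 × 0.77 × 0.58 = 0.066039
The unnormalized weights sum to 0.13559.
P(skarn | evidence) = 0.066039 / 0.13559 ≈ 0.487.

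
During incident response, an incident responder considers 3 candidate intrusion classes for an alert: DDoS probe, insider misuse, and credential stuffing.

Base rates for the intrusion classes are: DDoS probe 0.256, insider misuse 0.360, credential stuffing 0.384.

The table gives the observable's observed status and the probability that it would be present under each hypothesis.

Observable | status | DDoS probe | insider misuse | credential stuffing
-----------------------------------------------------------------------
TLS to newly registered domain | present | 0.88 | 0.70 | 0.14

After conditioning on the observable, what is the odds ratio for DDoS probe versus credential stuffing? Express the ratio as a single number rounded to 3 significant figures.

Unnormalized posterior weight (prior times the observable likelihood) for each of the two hypotheses:
  DDoS probe: 0.256 × 0.88 = 0.22528
  credential stuffing: 0.384 × 0.14 = 0.05376
Odds(DDoS probe : credential stuffing) = 0.22528 / 0.05376 ≈ 4.19.

4.19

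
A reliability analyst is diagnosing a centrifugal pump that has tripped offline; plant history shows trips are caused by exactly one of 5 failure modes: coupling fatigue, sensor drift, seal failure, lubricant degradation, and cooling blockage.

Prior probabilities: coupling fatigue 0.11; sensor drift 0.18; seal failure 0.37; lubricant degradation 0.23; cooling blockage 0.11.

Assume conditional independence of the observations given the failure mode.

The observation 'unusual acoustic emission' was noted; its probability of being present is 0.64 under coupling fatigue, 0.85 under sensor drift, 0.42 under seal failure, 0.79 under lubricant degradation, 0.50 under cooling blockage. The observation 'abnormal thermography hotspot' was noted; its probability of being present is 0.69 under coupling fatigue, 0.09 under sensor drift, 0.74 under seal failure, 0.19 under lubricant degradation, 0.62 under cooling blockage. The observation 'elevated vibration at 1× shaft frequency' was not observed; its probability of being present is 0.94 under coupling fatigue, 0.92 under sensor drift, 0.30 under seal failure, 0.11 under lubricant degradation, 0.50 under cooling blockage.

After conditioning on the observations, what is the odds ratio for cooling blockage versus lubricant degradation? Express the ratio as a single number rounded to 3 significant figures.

0.555

Posterior odds equal prior odds times the likelihood ratio; only the two competing hypotheses matter (using 1 − P(present | H) for each absent observation).
  cooling blockage: 0.11 × 0.50 × 0.62 × (1 − 0.50) = 0.01705
  lubricant degradation: 0.23 × 0.79 × 0.19 × (1 − 0.11) = 0.030725
Odds(cooling blockage : lubricant degradation) = 0.01705 / 0.030725 ≈ 0.555.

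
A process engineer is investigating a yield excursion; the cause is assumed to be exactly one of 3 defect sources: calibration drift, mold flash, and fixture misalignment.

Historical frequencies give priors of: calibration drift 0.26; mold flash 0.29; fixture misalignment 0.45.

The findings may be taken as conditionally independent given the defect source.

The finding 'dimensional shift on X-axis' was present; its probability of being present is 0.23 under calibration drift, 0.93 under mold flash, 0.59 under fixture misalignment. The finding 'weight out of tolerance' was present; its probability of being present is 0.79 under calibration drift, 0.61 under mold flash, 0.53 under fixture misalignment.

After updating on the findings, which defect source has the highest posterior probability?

mold flash

Multiply each prior by the joint likelihood of the evidence pattern:
  calibration drift: 0.26 × 0.23 × 0.79 = 0.047242
  mold flash: 0.29 × 0.93 × 0.61 = 0.16452
  fixture misalignment: 0.45 × 0.59 × 0.53 = 0.14072
Marginal likelihood of the evidence = 0.35247.
P(calibration drift | evidence) ≈ 0.047242 / 0.35247 ≈ 0.134
P(mold flash | evidence) ≈ 0.16452 / 0.35247 ≈ 0.467
P(fixture misalignment | evidence) ≈ 0.14072 / 0.35247 ≈ 0.399
The largest is 0.467, so mold flash is most probable.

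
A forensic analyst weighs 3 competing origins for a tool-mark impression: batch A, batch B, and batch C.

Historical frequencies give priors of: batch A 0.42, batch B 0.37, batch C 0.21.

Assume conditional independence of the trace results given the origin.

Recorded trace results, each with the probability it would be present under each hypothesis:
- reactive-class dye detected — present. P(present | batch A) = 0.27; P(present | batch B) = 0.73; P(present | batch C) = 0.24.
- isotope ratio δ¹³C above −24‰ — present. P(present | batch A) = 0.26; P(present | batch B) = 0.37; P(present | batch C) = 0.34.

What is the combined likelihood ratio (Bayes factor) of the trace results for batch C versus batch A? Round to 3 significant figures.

Joint likelihood of the trace result pattern under each hypothesis:
  batch C: 0.24 × 0.34 = 0.0816
  batch A: 0.27 × 0.26 = 0.0702
Bayes factor = 0.0816 / 0.0702 ≈ 1.16

1.16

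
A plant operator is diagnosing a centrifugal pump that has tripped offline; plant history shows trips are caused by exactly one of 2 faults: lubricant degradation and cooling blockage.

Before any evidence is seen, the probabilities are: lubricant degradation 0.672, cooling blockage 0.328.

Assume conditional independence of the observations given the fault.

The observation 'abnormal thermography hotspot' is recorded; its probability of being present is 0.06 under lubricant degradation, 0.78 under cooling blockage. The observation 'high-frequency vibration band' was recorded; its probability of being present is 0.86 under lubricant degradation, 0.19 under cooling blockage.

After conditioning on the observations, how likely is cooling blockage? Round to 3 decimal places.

By Bayes' rule with conditional independence, the unnormalized weight for each hypothesis is prior × ∏ likelihoods:
  lubricant degradation: 0.672 × 0.06 × 0.86 = 0.034675
  cooling blockage: 0.328 × 0.78 × 0.19 = 0.04861
Marginal likelihood of the evidence = 0.083285.
P(cooling blockage | evidence) = 0.04861 / 0.083285 ≈ 0.584.

0.584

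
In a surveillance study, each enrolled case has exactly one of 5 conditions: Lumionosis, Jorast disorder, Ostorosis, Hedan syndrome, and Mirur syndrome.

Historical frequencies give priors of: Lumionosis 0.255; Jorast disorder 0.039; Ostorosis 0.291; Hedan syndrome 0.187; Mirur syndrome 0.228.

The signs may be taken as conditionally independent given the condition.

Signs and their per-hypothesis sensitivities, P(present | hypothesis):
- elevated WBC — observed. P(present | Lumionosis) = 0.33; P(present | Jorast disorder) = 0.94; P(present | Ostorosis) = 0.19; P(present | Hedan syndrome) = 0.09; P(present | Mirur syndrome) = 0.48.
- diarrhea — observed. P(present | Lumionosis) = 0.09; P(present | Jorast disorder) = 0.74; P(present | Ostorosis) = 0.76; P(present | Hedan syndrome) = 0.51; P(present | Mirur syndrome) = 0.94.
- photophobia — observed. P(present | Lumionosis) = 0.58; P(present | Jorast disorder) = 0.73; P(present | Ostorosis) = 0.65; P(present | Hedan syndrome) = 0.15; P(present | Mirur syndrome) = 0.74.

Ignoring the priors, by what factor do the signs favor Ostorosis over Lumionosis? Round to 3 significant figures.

5.45

Joint likelihood of the sign pattern under each hypothesis:
  Ostorosis: 0.19 × 0.76 × 0.65 = 0.09386
  Lumionosis: 0.33 × 0.09 × 0.58 = 0.017226
Bayes factor = 0.09386 / 0.017226 ≈ 5.45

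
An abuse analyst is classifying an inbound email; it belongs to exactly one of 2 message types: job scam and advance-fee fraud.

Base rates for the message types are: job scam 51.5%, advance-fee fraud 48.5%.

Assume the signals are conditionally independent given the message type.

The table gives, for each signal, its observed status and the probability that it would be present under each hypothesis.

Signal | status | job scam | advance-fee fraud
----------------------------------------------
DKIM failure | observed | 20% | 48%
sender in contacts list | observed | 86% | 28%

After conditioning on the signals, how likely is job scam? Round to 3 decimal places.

0.576

For each hypothesis, the unnormalized posterior weight is prior × product of the signal likelihoods:
  job scam: 0.515 × 0.20 × 0.86 = 0.08858
  advance-fee fraud: 0.485 × 0.48 × 0.28 = 0.065184
Marginal likelihood of the evidence = 0.15376.
P(job scam | evidence) = 0.08858 / 0.15376 ≈ 0.576.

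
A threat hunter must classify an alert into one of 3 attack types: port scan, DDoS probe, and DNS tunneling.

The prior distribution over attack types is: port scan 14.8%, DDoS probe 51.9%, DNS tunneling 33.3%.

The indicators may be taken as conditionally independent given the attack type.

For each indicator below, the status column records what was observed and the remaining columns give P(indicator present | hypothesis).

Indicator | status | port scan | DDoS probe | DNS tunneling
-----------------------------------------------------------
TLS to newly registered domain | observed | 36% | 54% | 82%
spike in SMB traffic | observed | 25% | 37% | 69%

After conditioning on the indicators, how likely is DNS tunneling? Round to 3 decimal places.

For each hypothesis, the unnormalized posterior weight is prior × product of the indicator likelihoods:
  port scan: 0.148 × 0.36 × 0.25 = 0.01332
  DDoS probe: 0.519 × 0.54 × 0.37 = 0.1037
  DNS tunneling: 0.333 × 0.82 × 0.69 = 0.18841
Marginal likelihood of the evidence = 0.30543.
P(DNS tunneling | evidence) = 0.18841 / 0.30543 ≈ 0.617.

0.617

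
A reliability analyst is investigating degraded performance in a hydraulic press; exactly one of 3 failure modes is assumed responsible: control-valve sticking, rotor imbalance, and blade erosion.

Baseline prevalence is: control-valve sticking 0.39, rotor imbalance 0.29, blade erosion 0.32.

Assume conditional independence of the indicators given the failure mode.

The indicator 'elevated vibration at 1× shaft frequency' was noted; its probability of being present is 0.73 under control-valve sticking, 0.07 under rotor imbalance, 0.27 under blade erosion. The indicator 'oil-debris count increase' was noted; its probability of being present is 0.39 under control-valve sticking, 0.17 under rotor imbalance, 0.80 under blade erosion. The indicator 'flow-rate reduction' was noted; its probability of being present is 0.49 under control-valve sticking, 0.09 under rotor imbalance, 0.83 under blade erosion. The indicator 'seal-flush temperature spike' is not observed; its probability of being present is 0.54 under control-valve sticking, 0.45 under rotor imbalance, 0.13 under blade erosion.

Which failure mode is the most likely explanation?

blade erosion

By Bayes' rule with conditional independence, the unnormalized weight for each hypothesis is prior × ∏ likelihoods (using 1 − P(present | H) for each absent indicator):
  control-valve sticking: 0.39 × 0.73 × 0.39 × 0.49 × (1 − 0.54) = 0.025027
  rotor imbalance: 0.29 × 0.07 × 0.17 × 0.09 × (1 − 0.45) = 0.00017082
  blade erosion: 0.32 × 0.27 × 0.80 × 0.83 × (1 − 0.13) = 0.049912
The unnormalized weights sum to 0.075109.
P(control-valve sticking | evidence) ≈ 0.025027 / 0.075109 ≈ 0.333
P(rotor imbalance | evidence) ≈ 0.00017082 / 0.075109 ≈ 0.002
P(blade erosion | evidence) ≈ 0.049912 / 0.075109 ≈ 0.665
The largest is 0.665, so blade erosion is most probable.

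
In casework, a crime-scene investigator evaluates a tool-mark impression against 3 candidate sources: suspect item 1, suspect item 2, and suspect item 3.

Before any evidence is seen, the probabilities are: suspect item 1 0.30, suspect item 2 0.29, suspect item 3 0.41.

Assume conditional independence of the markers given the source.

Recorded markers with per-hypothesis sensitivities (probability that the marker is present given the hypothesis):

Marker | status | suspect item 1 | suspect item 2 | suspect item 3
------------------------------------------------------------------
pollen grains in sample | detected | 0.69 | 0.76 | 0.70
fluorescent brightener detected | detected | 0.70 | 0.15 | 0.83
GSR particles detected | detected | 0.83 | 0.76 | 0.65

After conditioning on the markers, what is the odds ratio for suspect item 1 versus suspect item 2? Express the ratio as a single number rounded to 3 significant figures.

Unnormalized posterior weight (prior times the marker likelihoods) for each of the two hypotheses:
  suspect item 1: 0.30 × 0.69 × 0.70 × 0.83 = 0.12027
  suspect item 2: 0.29 × 0.76 × 0.15 × 0.76 = 0.025126
Posterior odds = 0.12027 / 0.025126 ≈ 4.79.

4.79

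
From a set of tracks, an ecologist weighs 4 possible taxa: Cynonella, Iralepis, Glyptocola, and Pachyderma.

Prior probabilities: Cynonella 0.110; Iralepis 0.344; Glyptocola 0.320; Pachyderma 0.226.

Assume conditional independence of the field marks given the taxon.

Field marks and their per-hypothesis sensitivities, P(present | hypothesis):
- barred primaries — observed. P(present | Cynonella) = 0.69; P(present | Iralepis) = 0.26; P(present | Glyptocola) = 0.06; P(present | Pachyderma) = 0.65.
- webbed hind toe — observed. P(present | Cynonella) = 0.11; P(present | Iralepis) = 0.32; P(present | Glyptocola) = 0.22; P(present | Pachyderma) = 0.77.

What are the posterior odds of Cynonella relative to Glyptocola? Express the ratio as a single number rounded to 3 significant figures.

Unnormalized posterior weight (prior times the field mark likelihoods) for each of the two hypotheses:
  Cynonella: 0.110 × 0.69 × 0.11 = 0.008349
  Glyptocola: 0.320 × 0.06 × 0.22 = 0.004224
Posterior odds = 0.008349 / 0.004224 ≈ 1.98.

1.98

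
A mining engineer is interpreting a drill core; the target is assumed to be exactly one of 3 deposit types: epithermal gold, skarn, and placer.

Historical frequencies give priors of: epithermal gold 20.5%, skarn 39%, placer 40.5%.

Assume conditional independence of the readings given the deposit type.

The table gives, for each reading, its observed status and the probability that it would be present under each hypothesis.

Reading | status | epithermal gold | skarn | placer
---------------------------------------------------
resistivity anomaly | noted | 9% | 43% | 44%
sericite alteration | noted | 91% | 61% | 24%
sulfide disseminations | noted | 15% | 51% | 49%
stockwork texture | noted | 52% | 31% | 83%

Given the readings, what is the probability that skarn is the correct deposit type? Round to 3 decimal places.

For each hypothesis, the unnormalized posterior weight is prior × product of the reading likelihoods:
  epithermal gold: 0.205 × 0.09 × 0.91 × 0.15 × 0.52 = 0.0013096
  skarn: 0.390 × 0.43 × 0.61 × 0.51 × 0.31 = 0.016173
  placer: 0.405 × 0.44 × 0.24 × 0.49 × 0.83 = 0.017394
The unnormalized weights sum to 0.034876.
P(skarn | evidence) = 0.016173 / 0.034876 ≈ 0.464.

0.464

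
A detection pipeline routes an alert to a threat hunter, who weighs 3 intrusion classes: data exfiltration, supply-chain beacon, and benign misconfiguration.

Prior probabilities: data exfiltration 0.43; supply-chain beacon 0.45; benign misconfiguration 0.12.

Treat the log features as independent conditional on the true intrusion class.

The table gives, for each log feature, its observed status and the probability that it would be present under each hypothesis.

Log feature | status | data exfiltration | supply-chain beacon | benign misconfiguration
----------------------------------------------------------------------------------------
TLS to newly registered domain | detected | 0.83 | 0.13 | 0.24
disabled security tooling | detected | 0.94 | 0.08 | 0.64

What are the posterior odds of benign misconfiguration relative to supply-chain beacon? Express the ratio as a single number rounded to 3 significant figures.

The normalizing constant cancels in an odds ratio, so compute prior × likelihood for the two hypotheses only:
  benign misconfiguration: 0.12 × 0.24 × 0.64 = 0.018432
  supply-chain beacon: 0.45 × 0.13 × 0.08 = 0.00468
Odds(benign misconfiguration : supply-chain beacon) = 0.018432 / 0.00468 ≈ 3.94.

3.94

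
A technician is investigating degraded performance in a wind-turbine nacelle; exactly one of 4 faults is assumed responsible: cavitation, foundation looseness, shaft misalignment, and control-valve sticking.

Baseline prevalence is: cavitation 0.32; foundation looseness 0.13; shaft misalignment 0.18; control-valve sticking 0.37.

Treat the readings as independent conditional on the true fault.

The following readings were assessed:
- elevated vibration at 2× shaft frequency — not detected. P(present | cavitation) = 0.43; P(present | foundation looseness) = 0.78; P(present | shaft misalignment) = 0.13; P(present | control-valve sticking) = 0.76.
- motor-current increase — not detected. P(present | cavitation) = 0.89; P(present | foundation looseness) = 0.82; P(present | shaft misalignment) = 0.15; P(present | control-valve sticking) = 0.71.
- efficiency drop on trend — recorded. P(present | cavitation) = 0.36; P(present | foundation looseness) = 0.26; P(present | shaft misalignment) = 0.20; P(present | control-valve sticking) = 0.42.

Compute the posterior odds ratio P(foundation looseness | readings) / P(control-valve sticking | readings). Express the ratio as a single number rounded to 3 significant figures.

0.124

The normalizing constant cancels in an odds ratio, so compute prior × likelihood for the two hypotheses only (using 1 − P(present | H) for each absent reading):
  foundation looseness: 0.13 × (1 − 0.78) × (1 − 0.82) × 0.26 = 0.0013385
  control-valve sticking: 0.37 × (1 − 0.76) × (1 − 0.71) × 0.42 = 0.010816
Odds(foundation looseness : control-valve sticking) = 0.0013385 / 0.010816 ≈ 0.124.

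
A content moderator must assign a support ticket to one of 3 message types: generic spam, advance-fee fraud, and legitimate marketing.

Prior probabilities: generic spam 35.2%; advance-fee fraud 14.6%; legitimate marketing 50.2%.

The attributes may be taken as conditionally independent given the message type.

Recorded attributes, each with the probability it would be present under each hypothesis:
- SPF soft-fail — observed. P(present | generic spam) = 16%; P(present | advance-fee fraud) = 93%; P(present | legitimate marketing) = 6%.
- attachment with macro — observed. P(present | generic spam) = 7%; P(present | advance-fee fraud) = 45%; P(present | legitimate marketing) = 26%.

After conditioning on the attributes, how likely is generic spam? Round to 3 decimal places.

By Bayes' rule with conditional independence, the unnormalized weight for each hypothesis is prior × ∏ likelihoods:
  generic spam: 0.352 × 0.16 × 0.07 = 0.0039424
  advance-fee fraud: 0.146 × 0.93 × 0.45 = 0.061101
  legitimate marketing: 0.502 × 0.06 × 0.26 = 0.0078312
Marginal likelihood of the evidence = 0.072875.
P(generic spam | evidence) = 0.0039424 / 0.072875 ≈ 0.054.

0.054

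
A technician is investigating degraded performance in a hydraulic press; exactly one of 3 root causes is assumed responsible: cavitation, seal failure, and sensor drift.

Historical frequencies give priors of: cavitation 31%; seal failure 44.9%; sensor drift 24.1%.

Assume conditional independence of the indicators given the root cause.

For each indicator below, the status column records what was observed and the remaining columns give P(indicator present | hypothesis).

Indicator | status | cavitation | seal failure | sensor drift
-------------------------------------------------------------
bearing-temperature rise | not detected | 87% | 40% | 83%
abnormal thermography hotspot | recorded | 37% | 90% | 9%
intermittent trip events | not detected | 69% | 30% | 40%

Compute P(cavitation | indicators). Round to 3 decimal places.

0.026

By Bayes' rule with conditional independence, the unnormalized weight for each hypothesis is prior × ∏ likelihoods (using 1 − P(present | H) for each absent indicator):
  cavitation: 0.310 × (1 − 0.87) × 0.37 × (1 − 0.69) = 0.0046224
  seal failure: 0.449 × (1 − 0.40) × 0.90 × (1 − 0.30) = 0.16972
  sensor drift: 0.241 × (1 − 0.83) × 0.09 × (1 − 0.40) = 0.0022124
The unnormalized weights sum to 0.17656.
P(cavitation | evidence) = 0.0046224 / 0.17656 ≈ 0.026.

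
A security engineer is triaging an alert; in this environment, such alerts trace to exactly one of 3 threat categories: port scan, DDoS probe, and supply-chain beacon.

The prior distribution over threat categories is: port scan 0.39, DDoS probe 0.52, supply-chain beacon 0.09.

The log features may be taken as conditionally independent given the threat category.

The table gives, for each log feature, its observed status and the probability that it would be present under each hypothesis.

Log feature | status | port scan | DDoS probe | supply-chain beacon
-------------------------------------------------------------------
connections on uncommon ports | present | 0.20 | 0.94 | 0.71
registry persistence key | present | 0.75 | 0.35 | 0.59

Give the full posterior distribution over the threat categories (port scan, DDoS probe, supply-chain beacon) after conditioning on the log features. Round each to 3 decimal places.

0.219, 0.640, 0.141

For each hypothesis, the unnormalized posterior weight is prior × product of the log feature likelihoods:
  port scan: 0.39 × 0.20 × 0.75 = 0.0585
  DDoS probe: 0.52 × 0.94 × 0.35 = 0.17108
  supply-chain beacon: 0.09 × 0.71 × 0.59 = 0.037701
The unnormalized weights sum to 0.26728.
P(port scan | evidence) = 0.0585 / 0.26728 ≈ 0.219
P(DDoS probe | evidence) = 0.17108 / 0.26728 ≈ 0.640
P(supply-chain beacon | evidence) = 0.037701 / 0.26728 ≈ 0.141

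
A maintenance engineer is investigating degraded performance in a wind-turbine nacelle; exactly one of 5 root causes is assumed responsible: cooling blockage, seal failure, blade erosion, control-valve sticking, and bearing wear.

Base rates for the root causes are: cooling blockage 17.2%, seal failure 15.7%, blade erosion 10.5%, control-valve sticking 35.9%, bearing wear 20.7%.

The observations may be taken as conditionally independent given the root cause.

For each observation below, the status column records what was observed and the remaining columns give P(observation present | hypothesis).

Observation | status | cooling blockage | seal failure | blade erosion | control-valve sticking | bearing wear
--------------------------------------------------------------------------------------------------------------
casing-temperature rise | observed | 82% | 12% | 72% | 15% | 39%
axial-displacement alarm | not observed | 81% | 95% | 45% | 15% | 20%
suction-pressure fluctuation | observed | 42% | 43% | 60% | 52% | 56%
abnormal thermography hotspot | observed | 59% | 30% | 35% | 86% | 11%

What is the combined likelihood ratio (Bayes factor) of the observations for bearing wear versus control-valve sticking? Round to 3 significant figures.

0.337

The Bayes factor is the ratio of the joint likelihoods of the evidence pattern under the two hypotheses (using 1 − P(present | H) for each absent observation).
  bearing wear: 0.39 × (1 − 0.20) × 0.56 × 0.11 = 0.019219
  control-valve sticking: 0.15 × (1 − 0.15) × 0.52 × 0.86 = 0.057018
Bayes factor = 0.019219 / 0.057018 ≈ 0.337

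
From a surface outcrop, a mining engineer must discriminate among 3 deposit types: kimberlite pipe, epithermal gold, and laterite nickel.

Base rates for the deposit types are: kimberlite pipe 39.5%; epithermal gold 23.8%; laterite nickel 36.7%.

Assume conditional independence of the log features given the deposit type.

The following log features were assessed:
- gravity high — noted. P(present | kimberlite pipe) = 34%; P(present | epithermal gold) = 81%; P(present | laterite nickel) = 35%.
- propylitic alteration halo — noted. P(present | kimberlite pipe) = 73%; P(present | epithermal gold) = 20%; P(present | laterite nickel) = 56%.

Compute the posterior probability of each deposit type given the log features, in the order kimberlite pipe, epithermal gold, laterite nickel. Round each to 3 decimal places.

For each hypothesis, the unnormalized posterior weight is prior × product of the log feature likelihoods:
  kimberlite pipe: 0.395 × 0.34 × 0.73 = 0.098039
  epithermal gold: 0.238 × 0.81 × 0.20 = 0.038556
  laterite nickel: 0.367 × 0.35 × 0.56 = 0.071932
Normalizing constant Z = 0.098039 + 0.038556 + 0.071932 = 0.20853.
P(kimberlite pipe | evidence) = 0.098039 / 0.20853 ≈ 0.470
P(epithermal gold | evidence) = 0.038556 / 0.20853 ≈ 0.185
P(laterite nickel | evidence) = 0.071932 / 0.20853 ≈ 0.345

0.470, 0.185, 0.345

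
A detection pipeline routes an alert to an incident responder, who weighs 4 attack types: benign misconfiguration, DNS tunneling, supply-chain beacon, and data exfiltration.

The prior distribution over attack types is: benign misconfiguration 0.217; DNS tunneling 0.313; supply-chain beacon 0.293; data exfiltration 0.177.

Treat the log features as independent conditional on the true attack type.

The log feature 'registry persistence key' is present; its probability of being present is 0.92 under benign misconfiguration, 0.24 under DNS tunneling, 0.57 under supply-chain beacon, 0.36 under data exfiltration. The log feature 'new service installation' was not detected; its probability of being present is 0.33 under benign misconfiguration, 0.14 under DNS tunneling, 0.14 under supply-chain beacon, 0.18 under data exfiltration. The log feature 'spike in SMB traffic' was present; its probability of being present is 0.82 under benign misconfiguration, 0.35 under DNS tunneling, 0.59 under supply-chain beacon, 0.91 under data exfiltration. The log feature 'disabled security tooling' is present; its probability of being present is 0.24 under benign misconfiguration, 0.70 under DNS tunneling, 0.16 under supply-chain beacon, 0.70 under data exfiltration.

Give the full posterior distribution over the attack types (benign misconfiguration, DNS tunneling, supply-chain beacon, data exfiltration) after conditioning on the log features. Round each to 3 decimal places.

0.296, 0.178, 0.152, 0.374

Multiply each prior by the joint likelihood of the log feature pattern (using 1 − P(present | H) for each absent log feature):
  benign misconfiguration: 0.217 × 0.92 × (1 − 0.33) × 0.82 × 0.24 = 0.026324
  DNS tunneling: 0.313 × 0.24 × (1 − 0.14) × 0.35 × 0.70 = 0.015828
  supply-chain beacon: 0.293 × 0.57 × (1 − 0.14) × 0.59 × 0.16 = 0.013559
  data exfiltration: 0.177 × 0.36 × (1 − 0.18) × 0.91 × 0.70 = 0.033284
Marginal likelihood of the evidence = 0.088994.
P(benign misconfiguration | evidence) = 0.026324 / 0.088994 ≈ 0.296
P(DNS tunneling | evidence) = 0.015828 / 0.088994 ≈ 0.178
P(supply-chain beacon | evidence) = 0.013559 / 0.088994 ≈ 0.152
P(data exfiltration | evidence) = 0.033284 / 0.088994 ≈ 0.374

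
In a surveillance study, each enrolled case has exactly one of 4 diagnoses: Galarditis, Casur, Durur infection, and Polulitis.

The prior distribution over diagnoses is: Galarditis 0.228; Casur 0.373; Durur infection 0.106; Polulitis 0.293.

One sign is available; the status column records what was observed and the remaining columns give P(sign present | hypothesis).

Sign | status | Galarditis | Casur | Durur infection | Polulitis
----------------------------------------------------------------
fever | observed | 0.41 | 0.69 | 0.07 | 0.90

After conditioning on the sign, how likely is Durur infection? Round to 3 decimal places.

0.012

By Bayes' rule, the unnormalized weight for each hypothesis is prior × likelihood:
  Galarditis: 0.228 × 0.41 = 0.09348
  Casur: 0.373 × 0.69 = 0.25737
  Durur infection: 0.106 × 0.07 = 0.00742
  Polulitis: 0.293 × 0.90 = 0.2637
The unnormalized weights sum to 0.62197.
P(Durur infection | evidence) = 0.00742 / 0.62197 ≈ 0.012.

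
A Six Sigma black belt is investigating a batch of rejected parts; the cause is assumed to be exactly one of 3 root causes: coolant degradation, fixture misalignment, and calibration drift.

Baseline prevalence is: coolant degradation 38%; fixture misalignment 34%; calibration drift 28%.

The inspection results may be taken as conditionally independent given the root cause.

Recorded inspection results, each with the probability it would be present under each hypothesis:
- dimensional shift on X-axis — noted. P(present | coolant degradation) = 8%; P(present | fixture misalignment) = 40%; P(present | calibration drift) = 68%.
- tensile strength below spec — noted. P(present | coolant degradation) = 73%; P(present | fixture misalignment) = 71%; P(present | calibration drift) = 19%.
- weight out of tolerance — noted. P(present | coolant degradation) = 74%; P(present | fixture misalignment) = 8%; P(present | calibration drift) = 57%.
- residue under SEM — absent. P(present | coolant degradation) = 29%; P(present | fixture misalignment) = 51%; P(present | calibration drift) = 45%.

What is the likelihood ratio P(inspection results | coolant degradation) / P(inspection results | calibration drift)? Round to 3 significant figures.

Joint likelihood of the inspection result pattern under each hypothesis (using 1 − P(present | H) for each absent inspection result):
  coolant degradation: 0.08 × 0.73 × 0.74 × (1 − 0.29) = 0.030683
  calibration drift: 0.68 × 0.19 × 0.57 × (1 − 0.45) = 0.040504
Bayes factor = 0.030683 / 0.040504 ≈ 0.758

0.758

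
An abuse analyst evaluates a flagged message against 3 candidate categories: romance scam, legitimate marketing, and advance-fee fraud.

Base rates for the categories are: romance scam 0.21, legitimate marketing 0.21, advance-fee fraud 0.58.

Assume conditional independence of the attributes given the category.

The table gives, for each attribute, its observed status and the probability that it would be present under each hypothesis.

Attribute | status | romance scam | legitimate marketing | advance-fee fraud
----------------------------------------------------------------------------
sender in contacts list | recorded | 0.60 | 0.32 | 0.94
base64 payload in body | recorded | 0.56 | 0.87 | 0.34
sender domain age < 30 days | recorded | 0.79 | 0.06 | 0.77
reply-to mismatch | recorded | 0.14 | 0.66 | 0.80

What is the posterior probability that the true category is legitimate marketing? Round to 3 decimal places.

0.019

By Bayes' rule with conditional independence, the unnormalized weight for each hypothesis is prior × ∏ likelihoods:
  romance scam: 0.21 × 0.60 × 0.56 × 0.79 × 0.14 = 0.0078039
  legitimate marketing: 0.21 × 0.32 × 0.87 × 0.06 × 0.66 = 0.0023152
  advance-fee fraud: 0.58 × 0.94 × 0.34 × 0.77 × 0.80 = 0.11419
The unnormalized weights sum to 0.12431.
P(legitimate marketing | evidence) = 0.0023152 / 0.12431 ≈ 0.019.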